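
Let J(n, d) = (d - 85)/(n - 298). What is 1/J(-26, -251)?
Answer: 27/28 ≈ 0.96429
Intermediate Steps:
J(n, d) = (-85 + d)/(-298 + n)
1/J(-26, -251) = 1/((-85 - 251)/(-298 - 26)) = 1/(-336/(-324)) = 1/(-1/324*(-336)) = 1/(28/27) = 27/28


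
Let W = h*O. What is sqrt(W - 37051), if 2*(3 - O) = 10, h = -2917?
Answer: I*sqrt(31217) ≈ 176.68*I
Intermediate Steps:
O = -2 (O = 3 - 1/2*10 = 3 - 5 = -2)
W = 5834 (W = -2917*(-2) = 5834)
sqrt(W - 37051) = sqrt(5834 - 37051) = sqrt(-31217) = I*sqrt(31217)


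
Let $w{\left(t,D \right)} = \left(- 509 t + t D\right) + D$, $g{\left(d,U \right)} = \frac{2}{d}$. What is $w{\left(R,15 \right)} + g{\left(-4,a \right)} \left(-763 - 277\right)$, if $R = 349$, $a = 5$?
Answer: $-171871$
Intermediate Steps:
$w{\left(t,D \right)} = D - 509 t + D t$ ($w{\left(t,D \right)} = \left(- 509 t + D t\right) + D = D - 509 t + D t$)
$w{\left(R,15 \right)} + g{\left(-4,a \right)} \left(-763 - 277\right) = \left(15 - 177641 + 15 \cdot 349\right) + \frac{2}{-4} \left(-763 - 277\right) = \left(15 - 177641 + 5235\right) + 2 \left(- \frac{1}{4}\right) \left(-1040\right) = -172391 - -520 = -172391 + 520 = -171871$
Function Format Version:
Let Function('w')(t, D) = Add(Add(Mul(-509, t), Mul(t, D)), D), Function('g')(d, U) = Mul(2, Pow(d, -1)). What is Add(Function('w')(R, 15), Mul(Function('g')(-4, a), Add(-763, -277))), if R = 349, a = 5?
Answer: -171871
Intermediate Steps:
Function('w')(t, D) = Add(D, Mul(-509, t), Mul(D, t)) (Function('w')(t, D) = Add(Add(Mul(-509, t), Mul(D, t)), D) = Add(D, Mul(-509, t), Mul(D, t)))
Add(Function('w')(R, 15), Mul(Function('g')(-4, a), Add(-763, -277))) = Add(Add(15, Mul(-509, 349), Mul(15, 349)), Mul(Mul(2, Pow(-4, -1)), Add(-763, -277))) = Add(Add(15, -177641, 5235), Mul(Mul(2, Rational(-1, 4)), -1040)) = Add(-172391, Mul(Rational(-1, 2), -1040)) = Add(-172391, 520) = -171871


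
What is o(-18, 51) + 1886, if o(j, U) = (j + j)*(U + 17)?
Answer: -562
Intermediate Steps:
o(j, U) = 2*j*(17 + U) (o(j, U) = (2*j)*(17 + U) = 2*j*(17 + U))
o(-18, 51) + 1886 = 2*(-18)*(17 + 51) + 1886 = 2*(-18)*68 + 1886 = -2448 + 1886 = -562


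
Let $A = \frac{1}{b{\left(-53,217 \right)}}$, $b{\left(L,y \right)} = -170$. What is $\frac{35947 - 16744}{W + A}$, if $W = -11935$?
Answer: $- \frac{1088170}{676317} \approx -1.609$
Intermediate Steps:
$A = - \frac{1}{170}$ ($A = \frac{1}{-170} = - \frac{1}{170} \approx -0.0058824$)
$\frac{35947 - 16744}{W + A} = \frac{35947 - 16744}{-11935 - \frac{1}{170}} = \frac{19203}{- \frac{2028951}{170}} = 19203 \left(- \frac{170}{2028951}\right) = - \frac{1088170}{676317}$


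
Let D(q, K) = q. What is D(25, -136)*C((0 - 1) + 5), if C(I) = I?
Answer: 100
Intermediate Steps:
D(25, -136)*C((0 - 1) + 5) = 25*((0 - 1) + 5) = 25*(-1 + 5) = 25*4 = 100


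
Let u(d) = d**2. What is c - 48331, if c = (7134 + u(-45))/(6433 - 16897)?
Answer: -168581581/3488 ≈ -48332.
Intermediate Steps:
c = -3053/3488 (c = (7134 + (-45)**2)/(6433 - 16897) = (7134 + 2025)/(-10464) = 9159*(-1/10464) = -3053/3488 ≈ -0.87529)
c - 48331 = -3053/3488 - 48331 = -168581581/3488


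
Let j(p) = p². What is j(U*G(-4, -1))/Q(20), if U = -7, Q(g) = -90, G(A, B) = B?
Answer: -49/90 ≈ -0.54444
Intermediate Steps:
j(U*G(-4, -1))/Q(20) = (-7*(-1))²/(-90) = 7²*(-1/90) = 49*(-1/90) = -49/90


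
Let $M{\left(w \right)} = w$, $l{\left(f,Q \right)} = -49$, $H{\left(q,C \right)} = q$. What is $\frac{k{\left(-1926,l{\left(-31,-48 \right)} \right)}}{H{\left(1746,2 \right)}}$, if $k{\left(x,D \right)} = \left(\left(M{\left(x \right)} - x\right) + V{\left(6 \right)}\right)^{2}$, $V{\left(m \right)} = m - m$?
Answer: $0$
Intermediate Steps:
$V{\left(m \right)} = 0$
$k{\left(x,D \right)} = 0$ ($k{\left(x,D \right)} = \left(\left(x - x\right) + 0\right)^{2} = \left(0 + 0\right)^{2} = 0^{2} = 0$)
$\frac{k{\left(-1926,l{\left(-31,-48 \right)} \right)}}{H{\left(1746,2 \right)}} = \frac{0}{1746} = 0 \cdot \frac{1}{1746} = 0$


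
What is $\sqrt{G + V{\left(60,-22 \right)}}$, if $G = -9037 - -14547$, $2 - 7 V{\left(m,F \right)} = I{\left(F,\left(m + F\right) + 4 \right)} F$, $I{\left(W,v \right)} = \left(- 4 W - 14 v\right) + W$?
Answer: $\frac{4 \sqrt{11851}}{7} \approx 62.207$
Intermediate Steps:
$I{\left(W,v \right)} = - 14 v - 3 W$ ($I{\left(W,v \right)} = \left(- 14 v - 4 W\right) + W = - 14 v - 3 W$)
$V{\left(m,F \right)} = \frac{2}{7} - \frac{F \left(-56 - 17 F - 14 m\right)}{7}$ ($V{\left(m,F \right)} = \frac{2}{7} - \frac{\left(- 14 \left(\left(m + F\right) + 4\right) - 3 F\right) F}{7} = \frac{2}{7} - \frac{\left(- 14 \left(\left(F + m\right) + 4\right) - 3 F\right) F}{7} = \frac{2}{7} - \frac{\left(- 14 \left(4 + F + m\right) - 3 F\right) F}{7} = \frac{2}{7} - \frac{\left(\left(-56 - 14 F - 14 m\right) - 3 F\right) F}{7} = \frac{2}{7} - \frac{\left(-56 - 17 F - 14 m\right) F}{7} = \frac{2}{7} - \frac{F \left(-56 - 17 F - 14 m\right)}{7}$)
$G = 5510$ ($G = -9037 + 14547 = 5510$)
$\sqrt{G + V{\left(60,-22 \right)}} = \sqrt{5510 + \left(\frac{2}{7} + \frac{1}{7} \left(-22\right) \left(56 + 14 \cdot 60 + 17 \left(-22\right)\right)\right)} = \sqrt{5510 + \left(\frac{2}{7} + \frac{1}{7} \left(-22\right) \left(56 + 840 - 374\right)\right)} = \sqrt{5510 + \left(\frac{2}{7} + \frac{1}{7} \left(-22\right) 522\right)} = \sqrt{5510 + \left(\frac{2}{7} - \frac{11484}{7}\right)} = \sqrt{5510 - \frac{11482}{7}} = \sqrt{\frac{27088}{7}} = \frac{4 \sqrt{11851}}{7}$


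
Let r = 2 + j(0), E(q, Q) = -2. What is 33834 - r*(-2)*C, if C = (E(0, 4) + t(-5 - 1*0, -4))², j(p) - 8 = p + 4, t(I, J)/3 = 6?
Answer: 41002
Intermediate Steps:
t(I, J) = 18 (t(I, J) = 3*6 = 18)
j(p) = 12 + p (j(p) = 8 + (p + 4) = 8 + (4 + p) = 12 + p)
r = 14 (r = 2 + (12 + 0) = 2 + 12 = 14)
C = 256 (C = (-2 + 18)² = 16² = 256)
33834 - r*(-2)*C = 33834 - 14*(-2)*256 = 33834 - (-28)*256 = 33834 - 1*(-7168) = 33834 + 7168 = 41002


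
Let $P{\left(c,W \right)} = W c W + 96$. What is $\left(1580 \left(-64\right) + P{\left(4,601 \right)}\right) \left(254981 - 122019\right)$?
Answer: $178671676360$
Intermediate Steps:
$P{\left(c,W \right)} = 96 + c W^{2}$ ($P{\left(c,W \right)} = c W^{2} + 96 = 96 + c W^{2}$)
$\left(1580 \left(-64\right) + P{\left(4,601 \right)}\right) \left(254981 - 122019\right) = \left(1580 \left(-64\right) + \left(96 + 4 \cdot 601^{2}\right)\right) \left(254981 - 122019\right) = \left(-101120 + \left(96 + 4 \cdot 361201\right)\right) 132962 = \left(-101120 + \left(96 + 1444804\right)\right) 132962 = \left(-101120 + 1444900\right) 132962 = 1343780 \cdot 132962 = 178671676360$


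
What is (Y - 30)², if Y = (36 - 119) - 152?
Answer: 70225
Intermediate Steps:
Y = -235 (Y = -83 - 152 = -235)
(Y - 30)² = (-235 - 30)² = (-265)² = 70225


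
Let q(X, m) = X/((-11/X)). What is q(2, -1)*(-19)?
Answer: 76/11 ≈ 6.9091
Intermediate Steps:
q(X, m) = -X²/11 (q(X, m) = X*(-X/11) = -X²/11)
q(2, -1)*(-19) = -1/11*2²*(-19) = -1/11*4*(-19) = -4/11*(-19) = 76/11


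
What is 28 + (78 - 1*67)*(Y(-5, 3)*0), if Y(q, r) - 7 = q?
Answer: 28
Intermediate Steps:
Y(q, r) = 7 + q
28 + (78 - 1*67)*(Y(-5, 3)*0) = 28 + (78 - 1*67)*((7 - 5)*0) = 28 + (78 - 67)*(2*0) = 28 + 11*0 = 28 + 0 = 28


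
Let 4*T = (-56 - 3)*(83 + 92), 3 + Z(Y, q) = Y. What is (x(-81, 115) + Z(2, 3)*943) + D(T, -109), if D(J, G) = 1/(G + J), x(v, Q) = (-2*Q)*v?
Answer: 190329803/10761 ≈ 17687.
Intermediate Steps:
x(v, Q) = -2*Q*v
Z(Y, q) = -3 + Y
T = -10325/4 (T = ((-56 - 3)*(83 + 92))/4 = (-59*175)/4 = (¼)*(-10325) = -10325/4 ≈ -2581.3)
(x(-81, 115) + Z(2, 3)*943) + D(T, -109) = (-2*115*(-81) + (-3 + 2)*943) + 1/(-109 - 10325/4) = (18630 - 1*943) + 1/(-10761/4) = (18630 - 943) - 4/10761 = 17687 - 4/10761 = 190329803/10761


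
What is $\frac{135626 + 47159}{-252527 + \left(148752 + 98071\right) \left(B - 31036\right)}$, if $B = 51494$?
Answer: $\frac{182785}{5049252407} \approx 3.62 \cdot 10^{-5}$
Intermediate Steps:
$\frac{135626 + 47159}{-252527 + \left(148752 + 98071\right) \left(B - 31036\right)} = \frac{135626 + 47159}{-252527 + \left(148752 + 98071\right) \left(51494 - 31036\right)} = \frac{182785}{-252527 + 246823 \cdot 20458} = \frac{182785}{-252527 + 5049504934} = \frac{182785}{5049252407}$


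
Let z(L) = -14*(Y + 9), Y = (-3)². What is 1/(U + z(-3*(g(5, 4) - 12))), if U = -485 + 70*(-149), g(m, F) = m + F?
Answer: -1/11167 ≈ -8.9550e-5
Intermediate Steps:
Y = 9
g(m, F) = F + m
U = -10915 (U = -485 - 10430 = -10915)
z(L) = -252 (z(L) = -14*(9 + 9) = -14*18 = -252)
1/(U + z(-3*(g(5, 4) - 12))) = 1/(-10915 - 252) = 1/(-11167) = -1/11167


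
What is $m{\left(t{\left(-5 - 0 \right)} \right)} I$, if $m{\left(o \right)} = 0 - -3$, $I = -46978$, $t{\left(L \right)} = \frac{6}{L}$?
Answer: $-140934$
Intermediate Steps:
$m{\left(o \right)} = 3$ ($m{\left(o \right)} = 0 + 3 = 3$)
$m{\left(t{\left(-5 - 0 \right)} \right)} I = 3 \left(-46978\right) = -140934$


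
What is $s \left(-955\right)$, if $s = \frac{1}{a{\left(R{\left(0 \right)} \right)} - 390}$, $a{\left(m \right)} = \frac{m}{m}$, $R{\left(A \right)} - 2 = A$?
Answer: $\frac{955}{389} \approx 2.455$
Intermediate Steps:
$R{\left(A \right)} = 2 + A$
$a{\left(m \right)} = 1$
$s = - \frac{1}{389}$ ($s = \frac{1}{1 - 390} = \frac{1}{-389} = - \frac{1}{389} \approx -0.0025707$)
$s \left(-955\right) = \left(- \frac{1}{389}\right) \left(-955\right) = \frac{955}{389}$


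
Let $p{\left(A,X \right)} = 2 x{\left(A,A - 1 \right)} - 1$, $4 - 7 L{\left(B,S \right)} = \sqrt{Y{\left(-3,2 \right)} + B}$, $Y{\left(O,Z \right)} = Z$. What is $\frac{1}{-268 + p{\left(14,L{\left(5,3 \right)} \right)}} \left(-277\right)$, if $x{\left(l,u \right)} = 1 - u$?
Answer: $\frac{277}{293} \approx 0.94539$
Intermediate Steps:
$L{\left(B,S \right)} = \frac{4}{7} - \frac{\sqrt{2 + B}}{7}$
$p{\left(A,X \right)} = 3 - 2 A$ ($p{\left(A,X \right)} = 2 \left(1 - \left(A - 1\right)\right) - 1 = 2 \left(1 - \left(-1 + A\right)\right) - 1 = 2 \left(2 - A\right) - 1 = \left(4 - 2 A\right) - 1 = 3 - 2 A$)
$\frac{1}{-268 + p{\left(14,L{\left(5,3 \right)} \right)}} \left(-277\right) = \frac{1}{-268 + \left(3 - 28\right)} \left(-277\right) = \frac{1}{-268 - 25} \left(-277\right) = \frac{1}{-293} \left(-277\right) = \left(- \frac{1}{293}\right) \left(-277\right) = \frac{277}{293}$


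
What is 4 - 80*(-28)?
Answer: 2244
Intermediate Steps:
4 - 80*(-28) = 4 + 2240 = 2244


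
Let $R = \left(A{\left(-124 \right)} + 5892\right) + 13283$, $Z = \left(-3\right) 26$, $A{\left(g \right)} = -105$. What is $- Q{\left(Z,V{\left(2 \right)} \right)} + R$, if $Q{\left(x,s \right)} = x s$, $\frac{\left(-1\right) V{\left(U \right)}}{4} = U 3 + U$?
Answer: $16574$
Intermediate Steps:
$V{\left(U \right)} = - 16 U$ ($V{\left(U \right)} = - 4 \left(U 3 + U\right) = - 4 \left(3 U + U\right) = - 4 \cdot 4 U = - 16 U$)
$Z = -78$
$R = 19070$ ($R = \left(-105 + 5892\right) + 13283 = 5787 + 13283 = 19070$)
$Q{\left(x,s \right)} = s x$
$- Q{\left(Z,V{\left(2 \right)} \right)} + R = - \left(-16\right) 2 \left(-78\right) + 19070 = - \left(-32\right) \left(-78\right) + 19070 = \left(-1\right) 2496 + 19070 = -2496 + 19070 = 16574$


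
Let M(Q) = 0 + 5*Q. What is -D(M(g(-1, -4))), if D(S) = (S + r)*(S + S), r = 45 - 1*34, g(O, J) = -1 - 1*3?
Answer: -360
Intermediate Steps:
g(O, J) = -4 (g(O, J) = -1 - 3 = -4)
r = 11 (r = 45 - 34 = 11)
M(Q) = 5*Q
D(S) = 2*S*(11 + S) (D(S) = (S + 11)*(S + S) = (11 + S)*(2*S) = 2*S*(11 + S))
-D(M(g(-1, -4))) = -2*5*(-4)*(11 + 5*(-4)) = -2*(-20)*(11 - 20) = -2*(-20)*(-9) = -1*360 = -360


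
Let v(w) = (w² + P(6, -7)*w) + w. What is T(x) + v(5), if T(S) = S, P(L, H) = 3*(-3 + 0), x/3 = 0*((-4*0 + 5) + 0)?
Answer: -15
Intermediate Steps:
x = 0 (x = 3*(0*((-4*0 + 5) + 0)) = 3*(0*((0 + 5) + 0)) = 3*(0*(5 + 0)) = 3*(0*5) = 3*0 = 0)
P(L, H) = -9 (P(L, H) = 3*(-3) = -9)
v(w) = w² - 8*w (v(w) = (w² - 9*w) + w = w² - 8*w)
T(x) + v(5) = 0 + 5*(-8 + 5) = 0 + 5*(-3) = 0 - 15 = -15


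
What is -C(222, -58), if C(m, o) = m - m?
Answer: 0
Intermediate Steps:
C(m, o) = 0
-C(222, -58) = -1*0 = 0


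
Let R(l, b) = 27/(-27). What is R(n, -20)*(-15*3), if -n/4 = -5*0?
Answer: 45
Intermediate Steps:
n = 0 (n = -(-20)*0 = -4*0 = 0)
R(l, b) = -1 (R(l, b) = 27*(-1/27) = -1)
R(n, -20)*(-15*3) = -(-15)*3 = -1*(-45) = 45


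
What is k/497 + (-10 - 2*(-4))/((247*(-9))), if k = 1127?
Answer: 358045/157833 ≈ 2.2685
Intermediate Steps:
k/497 + (-10 - 2*(-4))/((247*(-9))) = 1127/497 + (-10 - 2*(-4))/((247*(-9))) = 1127*(1/497) + (-10 + 8)/(-2223) = 161/71 - 2*(-1/2223) = 161/71 + 2/2223 = 358045/157833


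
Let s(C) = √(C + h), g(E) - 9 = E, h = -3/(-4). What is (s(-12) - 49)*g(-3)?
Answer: -294 + 9*I*√5 ≈ -294.0 + 20.125*I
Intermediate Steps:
h = ¾ (h = -3*(-¼) = ¾ ≈ 0.75000)
g(E) = 9 + E
s(C) = √(¾ + C) (s(C) = √(C + ¾) = √(¾ + C))
(s(-12) - 49)*g(-3) = (√(3 + 4*(-12))/2 - 49)*(9 - 3) = (√(3 - 48)/2 - 49)*6 = (√(-45)/2 - 49)*6 = ((3*I*√5)/2 - 49)*6 = (3*I*√5/2 - 49)*6 = (-49 + 3*I*√5/2)*6 = -294 + 9*I*√5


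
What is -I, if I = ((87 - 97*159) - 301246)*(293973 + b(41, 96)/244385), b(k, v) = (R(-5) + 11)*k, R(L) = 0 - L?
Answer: 22744071543171902/244385 ≈ 9.3067e+10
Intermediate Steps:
R(L) = -L
b(k, v) = 16*k (b(k, v) = (-1*(-5) + 11)*k = (5 + 11)*k = 16*k)
I = -22744071543171902/244385 (I = ((87 - 97*159) - 301246)*(293973 + (16*41)/244385) = ((87 - 15423) - 301246)*(293973 + 656*(1/244385)) = (-15336 - 301246)*(293973 + 656/244385) = -316582*71842592261/244385 = -22744071543171902/244385 ≈ -9.3067e+10)
-I = -1*(-22744071543171902/244385) = 22744071543171902/244385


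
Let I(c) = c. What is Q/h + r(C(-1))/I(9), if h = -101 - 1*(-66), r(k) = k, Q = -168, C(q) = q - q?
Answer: 24/5 ≈ 4.8000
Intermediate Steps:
C(q) = 0
h = -35 (h = -101 + 66 = -35)
Q/h + r(C(-1))/I(9) = -168/(-35) + 0/9 = -168*(-1/35) + 0*(⅑) = 24/5 + 0 = 24/5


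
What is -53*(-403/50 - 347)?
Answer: 940909/50 ≈ 18818.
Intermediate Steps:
-53*(-403/50 - 347) = -53*(-17753/50) = 940909/50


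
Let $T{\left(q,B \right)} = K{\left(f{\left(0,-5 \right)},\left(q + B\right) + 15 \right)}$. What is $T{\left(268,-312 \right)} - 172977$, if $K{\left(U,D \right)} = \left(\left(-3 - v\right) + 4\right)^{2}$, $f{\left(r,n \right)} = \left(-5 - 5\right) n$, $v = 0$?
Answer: $-172976$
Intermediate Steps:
$f{\left(r,n \right)} = - 10 n$
$K{\left(U,D \right)} = 1$ ($K{\left(U,D \right)} = \left(\left(-3 - 0\right) + 4\right)^{2} = \left(\left(-3 + 0\right) + 4\right)^{2} = \left(-3 + 4\right)^{2} = 1^{2} = 1$)
$T{\left(q,B \right)} = 1$
$T{\left(268,-312 \right)} - 172977 = 1 - 172977 = -172976$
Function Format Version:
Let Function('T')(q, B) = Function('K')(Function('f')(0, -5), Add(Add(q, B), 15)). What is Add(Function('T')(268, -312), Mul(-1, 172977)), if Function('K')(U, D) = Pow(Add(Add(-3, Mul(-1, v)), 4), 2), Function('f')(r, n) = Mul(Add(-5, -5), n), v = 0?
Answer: -172976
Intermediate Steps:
Function('f')(r, n) = Mul(-10, n)
Function('K')(U, D) = 1 (Function('K')(U, D) = Pow(Add(Add(-3, Mul(-1, 0)), 4), 2) = Pow(Add(Add(-3, 0), 4), 2) = Pow(Add(-3, 4), 2) = Pow(1, 2) = 1)
Function('T')(q, B) = 1
Add(Function('T')(268, -312), Mul(-1, 172977)) = Add(1, Mul(-1, 172977)) = Add(1, -172977) = -172976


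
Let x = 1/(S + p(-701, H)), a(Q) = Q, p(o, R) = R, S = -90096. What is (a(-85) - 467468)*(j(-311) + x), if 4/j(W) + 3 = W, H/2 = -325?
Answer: 540958821/90746 ≈ 5961.2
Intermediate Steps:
H = -650 (H = 2*(-325) = -650)
j(W) = 4/(-3 + W)
x = -1/90746 (x = 1/(-90096 - 650) = 1/(-90746) = -1/90746 ≈ -1.1020e-5)
(a(-85) - 467468)*(j(-311) + x) = (-85 - 467468)*(4/(-3 - 311) - 1/90746) = -467553*(4/(-314) - 1/90746) = -467553*(4*(-1/314) - 1/90746) = -467553*(-2/157 - 1/90746) = -467553*(-1157/90746) = 540958821/90746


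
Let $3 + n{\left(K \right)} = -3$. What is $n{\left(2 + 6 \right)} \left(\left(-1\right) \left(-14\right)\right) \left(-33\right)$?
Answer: $2772$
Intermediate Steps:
$n{\left(K \right)} = -6$ ($n{\left(K \right)} = -3 - 3 = -6$)
$n{\left(2 + 6 \right)} \left(\left(-1\right) \left(-14\right)\right) \left(-33\right) = - 6 \left(\left(-1\right) \left(-14\right)\right) \left(-33\right) = \left(-6\right) 14 \left(-33\right) = \left(-84\right) \left(-33\right) = 2772$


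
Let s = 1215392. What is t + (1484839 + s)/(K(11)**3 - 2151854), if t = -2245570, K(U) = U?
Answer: -1609717544447/716841 ≈ -2.2456e+6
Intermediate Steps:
t + (1484839 + s)/(K(11)**3 - 2151854) = -2245570 + (1484839 + 1215392)/(11**3 - 2151854) = -2245570 + 2700231/(1331 - 2151854) = -2245570 + 2700231/(-2150523) = -2245570 + 2700231*(-1/2150523) = -2245570 - 900077/716841 = -1609717544447/716841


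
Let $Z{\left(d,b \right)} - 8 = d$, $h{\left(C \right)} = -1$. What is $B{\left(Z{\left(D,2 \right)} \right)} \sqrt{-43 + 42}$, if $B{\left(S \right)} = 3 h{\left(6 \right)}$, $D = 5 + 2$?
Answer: $- 3 i \approx - 3.0 i$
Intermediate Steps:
$D = 7$
$Z{\left(d,b \right)} = 8 + d$
$B{\left(S \right)} = -3$ ($B{\left(S \right)} = 3 \left(-1\right) = -3$)
$B{\left(Z{\left(D,2 \right)} \right)} \sqrt{-43 + 42} = - 3 \sqrt{-43 + 42} = - 3 \sqrt{-1} = - 3 i$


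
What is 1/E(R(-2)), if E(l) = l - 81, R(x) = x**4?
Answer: -1/65 ≈ -0.015385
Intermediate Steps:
E(l) = -81 + l
1/E(R(-2)) = 1/(-81 + (-2)**4) = 1/(-81 + 16) = 1/(-65) = -1/65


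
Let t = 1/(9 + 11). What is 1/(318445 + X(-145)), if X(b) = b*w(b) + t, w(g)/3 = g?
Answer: 20/7630401 ≈ 2.6211e-6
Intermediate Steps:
t = 1/20 ≈ 0.050000
w(g) = 3*g
X(b) = 1/20 + 3*b² (X(b) = b*(3*b) + 1/20 = 3*b² + 1/20 = 1/20 + 3*b²)
1/(318445 + X(-145)) = 1/(318445 + (1/20 + 3*(-145)²)) = 1/(318445 + (1/20 + 3*21025)) = 1/(318445 + (1/20 + 63075)) = 1/(318445 + 1261501/20) = 1/(7630401/20) = 20/7630401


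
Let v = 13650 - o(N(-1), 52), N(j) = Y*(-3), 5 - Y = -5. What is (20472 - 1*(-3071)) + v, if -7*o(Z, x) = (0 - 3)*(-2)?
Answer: 260357/7 ≈ 37194.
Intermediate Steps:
Y = 10 (Y = 5 - 1*(-5) = 5 + 5 = 10)
N(j) = -30 (N(j) = 10*(-3) = -30)
o(Z, x) = -6/7 (o(Z, x) = -(0 - 3)*(-2)/7 = -(-3)*(-2)/7 = -⅐*6 = -6/7)
v = 95556/7 (v = 13650 - 1*(-6/7) = 13650 + 6/7 = 95556/7 ≈ 13651.)
(20472 - 1*(-3071)) + v = (20472 - 1*(-3071)) + 95556/7 = (20472 + 3071) + 95556/7 = 23543 + 95556/7 = 260357/7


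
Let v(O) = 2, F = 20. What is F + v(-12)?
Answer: 22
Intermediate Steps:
F + v(-12) = 20 + 2 = 22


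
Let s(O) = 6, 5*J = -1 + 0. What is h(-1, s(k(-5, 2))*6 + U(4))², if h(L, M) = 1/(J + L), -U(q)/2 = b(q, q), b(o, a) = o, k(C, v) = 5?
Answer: 25/36 ≈ 0.69444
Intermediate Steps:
J = -⅕ (J = (-1 + 0)/5 = (⅕)*(-1) = -⅕ ≈ -0.20000)
U(q) = -2*q
h(L, M) = 1/(-⅕ + L)
h(-1, s(k(-5, 2))*6 + U(4))² = (5/(-1 + 5*(-1)))² = (5/(-1 - 5))² = (5/(-6))² = (5*(-⅙))² = (-⅚)² = 25/36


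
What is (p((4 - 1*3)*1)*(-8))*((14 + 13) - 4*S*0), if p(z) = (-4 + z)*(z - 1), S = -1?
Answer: 0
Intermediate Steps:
p(z) = (-1 + z)*(-4 + z) (p(z) = (-4 + z)*(-1 + z) = (-1 + z)*(-4 + z))
(p((4 - 1*3)*1)*(-8))*((14 + 13) - 4*S*0) = ((4 + ((4 - 1*3)*1)² - 5*(4 - 1*3))*(-8))*((14 + 13) - 4*(-1)*0) = ((4 + ((4 - 3)*1)² - 5*(4 - 3))*(-8))*(27 + 4*0) = ((4 + (1*1)² - 5)*(-8))*(27 + 0) = ((4 + 1² - 5*1)*(-8))*27 = ((4 + 1 - 5)*(-8))*27 = (0*(-8))*27 = 0*27 = 0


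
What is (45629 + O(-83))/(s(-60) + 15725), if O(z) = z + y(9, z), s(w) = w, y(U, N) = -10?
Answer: 45536/15665 ≈ 2.9069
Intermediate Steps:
O(z) = -10 + z (O(z) = z - 10 = -10 + z)
(45629 + O(-83))/(s(-60) + 15725) = (45629 + (-10 - 83))/(-60 + 15725) = (45629 - 93)/15665 = 45536*(1/15665) = 45536/15665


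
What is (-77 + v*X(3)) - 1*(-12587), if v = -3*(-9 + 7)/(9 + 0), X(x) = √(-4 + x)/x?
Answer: 12510 + 2*I/9 ≈ 12510.0 + 0.22222*I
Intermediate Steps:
X(x) = √(-4 + x)/x
v = ⅔ (v = -(-6)/9 = -3*(-2/9) = ⅔ ≈ 0.66667)
(-77 + v*X(3)) - 1*(-12587) = (-77 + 2*(√(-4 + 3)/3)/3) - 1*(-12587) = (-77 + 2*(√(-1)/3)/3) + 12587 = (-77 + 2*(I/3)/3) + 12587 = (-77 + 2*I/9) + 12587 = 12510 + 2*I/9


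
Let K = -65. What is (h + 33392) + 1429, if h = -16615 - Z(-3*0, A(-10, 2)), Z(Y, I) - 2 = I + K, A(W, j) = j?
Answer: 18267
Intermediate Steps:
Z(Y, I) = -63 + I (Z(Y, I) = 2 + (I - 65) = 2 + (-65 + I) = -63 + I)
h = -16554 (h = -16615 - (-63 + 2) = -16615 - 1*(-61) = -16615 + 61 = -16554)
(h + 33392) + 1429 = (-16554 + 33392) + 1429 = 16838 + 1429 = 18267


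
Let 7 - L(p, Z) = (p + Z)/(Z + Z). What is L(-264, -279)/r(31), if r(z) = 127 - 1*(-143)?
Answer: 1121/50220 ≈ 0.022322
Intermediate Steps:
r(z) = 270 (r(z) = 127 + 143 = 270)
L(p, Z) = 7 - (Z + p)/(2*Z) (L(p, Z) = 7 - (p + Z)/(Z + Z) = 7 - (Z + p)/(2*Z))
L(-264, -279)/r(31) = ((1/2)*(-1*(-264) + 13*(-279))/(-279))/270 = ((1/2)*(-1/279)*(264 - 3627))*(1/270) = ((1/2)*(-1/279)*(-3363))*(1/270) = (1121/186)*(1/270) = 1121/50220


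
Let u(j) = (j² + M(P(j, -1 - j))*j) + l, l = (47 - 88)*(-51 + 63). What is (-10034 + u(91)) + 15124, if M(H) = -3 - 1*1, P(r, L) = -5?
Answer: 12515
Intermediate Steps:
M(H) = -4 (M(H) = -3 - 1 = -4)
l = -492 (l = -41*12 = -492)
u(j) = -492 + j² - 4*j (u(j) = (j² - 4*j) - 492 = -492 + j² - 4*j)
(-10034 + u(91)) + 15124 = (-10034 + (-492 + 91² - 4*91)) + 15124 = (-10034 + (-492 + 8281 - 364)) + 15124 = (-10034 + 7425) + 15124 = -2609 + 15124 = 12515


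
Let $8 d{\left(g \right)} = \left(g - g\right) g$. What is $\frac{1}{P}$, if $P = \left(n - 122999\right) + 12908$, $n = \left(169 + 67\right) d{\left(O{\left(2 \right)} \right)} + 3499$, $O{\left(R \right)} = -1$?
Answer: $- \frac{1}{106592} \approx -9.3816 \cdot 10^{-6}$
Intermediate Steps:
$d{\left(g \right)} = 0$ ($d{\left(g \right)} = \frac{\left(g - g\right) g}{8} = \frac{0 g}{8} = \frac{1}{8} \cdot 0 = 0$)
$n = 3499$ ($n = \left(169 + 67\right) 0 + 3499 = 236 \cdot 0 + 3499 = 0 + 3499 = 3499$)
$P = -106592$ ($P = \left(3499 - 122999\right) + 12908 = -119500 + 12908 = -106592$)
$\frac{1}{P} = \frac{1}{-106592} = - \frac{1}{106592}$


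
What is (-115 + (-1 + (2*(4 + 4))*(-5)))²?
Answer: 38416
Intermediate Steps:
(-115 + (-1 + (2*(4 + 4))*(-5)))² = (-115 + (-1 + (2*8)*(-5)))² = (-115 + (-1 + 16*(-5)))² = (-115 + (-1 - 80))² = (-115 - 81)² = (-196)² = 38416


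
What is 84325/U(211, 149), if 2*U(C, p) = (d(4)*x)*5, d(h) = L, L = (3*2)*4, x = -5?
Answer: -3373/12 ≈ -281.08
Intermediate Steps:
L = 24 (L = 6*4 = 24)
d(h) = 24
U(C, p) = -300 (U(C, p) = ((24*(-5))*5)/2 = (-120*5)/2 = (½)*(-600) = -300)
84325/U(211, 149) = 84325/(-300) = 84325*(-1/300) = -3373/12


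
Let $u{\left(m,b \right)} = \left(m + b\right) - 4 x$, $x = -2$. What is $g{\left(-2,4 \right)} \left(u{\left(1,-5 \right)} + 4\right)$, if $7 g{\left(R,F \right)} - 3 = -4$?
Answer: $- \frac{8}{7} \approx -1.1429$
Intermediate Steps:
$g{\left(R,F \right)} = - \frac{1}{7}$ ($g{\left(R,F \right)} = \frac{3}{7} + \frac{1}{7} \left(-4\right) = \frac{3}{7} - \frac{4}{7} = - \frac{1}{7}$)
$u{\left(m,b \right)} = 8 + b + m$ ($u{\left(m,b \right)} = \left(m + b\right) - -8 = \left(b + m\right) + 8 = 8 + b + m$)
$g{\left(-2,4 \right)} \left(u{\left(1,-5 \right)} + 4\right) = - \frac{\left(8 - 5 + 1\right) + 4}{7} = - \frac{4 + 4}{7} = \left(- \frac{1}{7}\right) 8 = - \frac{8}{7}$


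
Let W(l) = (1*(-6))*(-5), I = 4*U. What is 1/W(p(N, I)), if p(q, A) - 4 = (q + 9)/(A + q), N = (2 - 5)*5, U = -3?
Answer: 1/30 ≈ 0.033333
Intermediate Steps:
I = -12 (I = 4*(-3) = -12)
N = -15 (N = -3*5 = -15)
p(q, A) = 4 + (9 + q)/(A + q) (p(q, A) = 4 + (q + 9)/(A + q) = 4 + (9 + q)/(A + q))
W(l) = 30 (W(l) = -6*(-5) = 30)
1/W(p(N, I)) = 1/30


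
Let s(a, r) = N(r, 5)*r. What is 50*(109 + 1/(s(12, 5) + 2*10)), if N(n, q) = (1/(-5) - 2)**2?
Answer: 1204700/221 ≈ 5451.1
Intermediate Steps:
N(n, q) = 121/25 (N(n, q) = (-1/5 - 2)**2 = (-11/5)**2 = 121/25)
s(a, r) = 121*r/25
50*(109 + 1/(s(12, 5) + 2*10)) = 50*(109 + 1/((121/25)*5 + 2*10)) = 50*(109 + 1/(121/5 + 20)) = 50*(109 + 1/(221/5)) = 50*(109 + 5/221) = 50*(24094/221) = 1204700/221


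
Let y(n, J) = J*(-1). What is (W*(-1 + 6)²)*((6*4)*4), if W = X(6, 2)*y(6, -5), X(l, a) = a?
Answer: 24000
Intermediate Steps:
y(n, J) = -J
W = 10 (W = 2*(-1*(-5)) = 2*5 = 10)
(W*(-1 + 6)²)*((6*4)*4) = (10*(-1 + 6)²)*((6*4)*4) = (10*5²)*(24*4) = (10*25)*96 = 250*96 = 24000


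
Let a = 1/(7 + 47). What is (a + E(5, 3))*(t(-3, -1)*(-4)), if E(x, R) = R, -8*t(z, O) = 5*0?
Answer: 0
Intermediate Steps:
t(z, O) = 0 (t(z, O) = -5*0/8 = -⅛*0 = 0)
a = 1/54 ≈ 0.018519
(a + E(5, 3))*(t(-3, -1)*(-4)) = (1/54 + 3)*(0*(-4)) = (163/54)*0 = 0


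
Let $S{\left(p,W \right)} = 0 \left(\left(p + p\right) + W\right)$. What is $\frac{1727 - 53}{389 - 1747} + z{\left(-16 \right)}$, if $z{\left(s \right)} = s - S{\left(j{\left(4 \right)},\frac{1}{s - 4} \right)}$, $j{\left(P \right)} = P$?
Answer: $- \frac{11701}{679} \approx -17.233$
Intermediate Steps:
$S{\left(p,W \right)} = 0$ ($S{\left(p,W \right)} = 0 \left(2 p + W\right) = 0 \left(W + 2 p\right) = 0$)
$z{\left(s \right)} = s$ ($z{\left(s \right)} = s - 0 = s + 0 = s$)
$\frac{1727 - 53}{389 - 1747} + z{\left(-16 \right)} = \frac{1727 - 53}{389 - 1747} - 16 = \frac{1674}{-1358} - 16 = 1674 \left(- \frac{1}{1358}\right) - 16 = - \frac{837}{679} - 16 = - \frac{11701}{679}$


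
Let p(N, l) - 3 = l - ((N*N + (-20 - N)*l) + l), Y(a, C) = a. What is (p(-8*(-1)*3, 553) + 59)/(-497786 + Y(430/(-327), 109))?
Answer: -3894243/81388226 ≈ -0.047848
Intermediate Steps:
p(N, l) = 3 - N² - l*(-20 - N) (p(N, l) = 3 + (l - ((N*N + (-20 - N)*l) + l)) = 3 + (l - ((N² + l*(-20 - N)) + l)) = 3 + (l - (l + N² + l*(-20 - N))) = 3 + (l + (-l - N² - l*(-20 - N))) = 3 + (-N² - l*(-20 - N)) = 3 - N² - l*(-20 - N))
(p(-8*(-1)*3, 553) + 59)/(-497786 + Y(430/(-327), 109)) = ((3 - (-8*(-1)*3)² + 20*553 + (-8*(-1)*3)*553) + 59)/(-497786 + 430/(-327)) = ((3 - (8*3)² + 11060 + (8*3)*553) + 59)/(-497786 + 430*(-1/327)) = ((3 - 1*24² + 11060 + 24*553) + 59)/(-497786 - 430/327) = ((3 - 1*576 + 11060 + 13272) + 59)/(-162776452/327) = ((3 - 576 + 11060 + 13272) + 59)*(-327/162776452) = (23759 + 59)*(-327/162776452) = 23818*(-327/162776452) = -3894243/81388226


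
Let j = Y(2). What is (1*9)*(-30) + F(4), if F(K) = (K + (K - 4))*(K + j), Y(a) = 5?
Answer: -234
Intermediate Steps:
j = 5
F(K) = (-4 + 2*K)*(5 + K) (F(K) = (K + (K - 4))*(K + 5) = (K + (-4 + K))*(5 + K) = (-4 + 2*K)*(5 + K))
(1*9)*(-30) + F(4) = (1*9)*(-30) + (-20 + 2*4² + 6*4) = 9*(-30) + (-20 + 2*16 + 24) = -270 + (-20 + 32 + 24) = -270 + 36 = -234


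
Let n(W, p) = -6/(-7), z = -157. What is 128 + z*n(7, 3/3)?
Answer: -46/7 ≈ -6.5714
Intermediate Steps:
n(W, p) = 6/7 (n(W, p) = -6*(-⅐) = 6/7)
128 + z*n(7, 3/3) = 128 - 157*6/7 = 128 - 942/7 = -46/7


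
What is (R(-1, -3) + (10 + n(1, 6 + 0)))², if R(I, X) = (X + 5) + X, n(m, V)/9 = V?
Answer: 3969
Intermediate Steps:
n(m, V) = 9*V
R(I, X) = 5 + 2*X (R(I, X) = (5 + X) + X = 5 + 2*X)
(R(-1, -3) + (10 + n(1, 6 + 0)))² = ((5 + 2*(-3)) + (10 + 9*(6 + 0)))² = ((5 - 6) + (10 + 9*6))² = (-1 + (10 + 54))² = (-1 + 64)² = 63² = 3969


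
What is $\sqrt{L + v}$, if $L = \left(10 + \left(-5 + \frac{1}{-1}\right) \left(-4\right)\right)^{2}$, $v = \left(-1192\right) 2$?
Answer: $2 i \sqrt{307} \approx 35.043 i$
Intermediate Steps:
$v = -2384$
$L = 1156$ ($L = \left(10 + \left(-5 - 1\right) \left(-4\right)\right)^{2} = \left(10 - -24\right)^{2} = \left(10 + 24\right)^{2} = 34^{2} = 1156$)
$\sqrt{L + v} = \sqrt{1156 - 2384} = \sqrt{-1228} = 2 i \sqrt{307}$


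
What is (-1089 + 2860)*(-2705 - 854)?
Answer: -6302989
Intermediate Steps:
(-1089 + 2860)*(-2705 - 854) = 1771*(-3559) = -6302989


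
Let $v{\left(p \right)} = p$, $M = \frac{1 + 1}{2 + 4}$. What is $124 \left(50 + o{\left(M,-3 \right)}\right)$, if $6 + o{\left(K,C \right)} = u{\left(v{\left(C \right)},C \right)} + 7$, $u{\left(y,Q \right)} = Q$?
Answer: $5952$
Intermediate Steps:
$M = \frac{1}{3}$ ($M = \frac{2}{6} = 2 \cdot \frac{1}{6} = \frac{1}{3} \approx 0.33333$)
$o{\left(K,C \right)} = 1 + C$ ($o{\left(K,C \right)} = -6 + \left(C + 7\right) = -6 + \left(7 + C\right) = 1 + C$)
$124 \left(50 + o{\left(M,-3 \right)}\right) = 124 \left(50 + \left(1 - 3\right)\right) = 124 \left(50 - 2\right) = 124 \cdot 48 = 5952$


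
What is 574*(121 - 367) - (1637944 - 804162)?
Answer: -974986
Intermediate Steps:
574*(121 - 367) - (1637944 - 804162) = 574*(-246) - 1*833782 = -141204 - 833782 = -974986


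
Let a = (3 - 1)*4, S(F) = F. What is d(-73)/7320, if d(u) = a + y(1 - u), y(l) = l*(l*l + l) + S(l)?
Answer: 205391/3660 ≈ 56.118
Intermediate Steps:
a = 8 (a = 2*4 = 8)
y(l) = l + l*(l + l**2) (y(l) = l*(l*l + l) + l = l*(l**2 + l) + l = l*(l + l**2) + l = l + l*(l + l**2))
d(u) = 8 + (1 - u)*(2 + (1 - u)**2 - u) (d(u) = 8 + (1 - u)*(1 + (1 - u) + (1 - u)**2) = 8 + (1 - u)*(2 + (1 - u)**2 - u))
d(-73)/7320 = (9 + (-1 - 73)**2 - 1*(-73) - (-1 - 73)**3)/7320 = (9 + (-74)**2 + 73 - 1*(-74)**3)*(1/7320) = (9 + 5476 + 73 - 1*(-405224))*(1/7320) = (9 + 5476 + 73 + 405224)*(1/7320) = 410782*(1/7320) = 205391/3660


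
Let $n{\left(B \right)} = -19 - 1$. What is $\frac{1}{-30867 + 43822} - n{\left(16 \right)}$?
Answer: $\frac{259101}{12955} \approx 20.0$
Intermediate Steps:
$n{\left(B \right)} = -20$ ($n{\left(B \right)} = -19 - 1 = -20$)
$\frac{1}{-30867 + 43822} - n{\left(16 \right)} = \frac{1}{-30867 + 43822} - -20 = \frac{1}{12955} + 20 = \frac{259101}{12955}$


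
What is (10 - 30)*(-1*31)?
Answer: 620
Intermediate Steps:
(10 - 30)*(-1*31) = -20*(-31) = 620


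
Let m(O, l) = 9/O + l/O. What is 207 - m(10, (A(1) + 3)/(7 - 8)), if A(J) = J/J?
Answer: 413/2 ≈ 206.50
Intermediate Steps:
A(J) = 1
207 - m(10, (A(1) + 3)/(7 - 8)) = 207 - (9 + (1 + 3)/(7 - 8))/10 = 207 - (9 + 4/(-1))/10 = 207 - (9 + 4*(-1))/10 = 207 - (9 - 4)/10 = 207 - 5/10 = 207 - 1*½ = 207 - ½ = 413/2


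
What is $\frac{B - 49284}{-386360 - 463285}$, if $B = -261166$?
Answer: $\frac{62090}{169929} \approx 0.36539$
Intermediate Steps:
$\frac{B - 49284}{-386360 - 463285} = \frac{-261166 - 49284}{-386360 - 463285} = - \frac{310450}{-849645} = \left(-310450\right) \left(- \frac{1}{849645}\right) = \frac{62090}{169929}$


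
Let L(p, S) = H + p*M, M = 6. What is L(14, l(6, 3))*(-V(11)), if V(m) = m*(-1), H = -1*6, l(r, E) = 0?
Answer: 858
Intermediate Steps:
H = -6
V(m) = -m
L(p, S) = -6 + 6*p (L(p, S) = -6 + p*6 = -6 + 6*p)
L(14, l(6, 3))*(-V(11)) = (-6 + 6*14)*(-(-1)*11) = (-6 + 84)*(-1*(-11)) = 78*11 = 858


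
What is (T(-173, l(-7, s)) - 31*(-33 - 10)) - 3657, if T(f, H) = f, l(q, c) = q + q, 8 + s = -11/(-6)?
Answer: -2497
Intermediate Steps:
s = -37/6 (s = -8 - 11/(-6) = -8 - 11*(-⅙) = -8 + 11/6 = -37/6 ≈ -6.1667)
l(q, c) = 2*q
(T(-173, l(-7, s)) - 31*(-33 - 10)) - 3657 = (-173 - 31*(-33 - 10)) - 3657 = (-173 - 31*(-43)) - 3657 = (-173 + 1333) - 3657 = 1160 - 3657 = -2497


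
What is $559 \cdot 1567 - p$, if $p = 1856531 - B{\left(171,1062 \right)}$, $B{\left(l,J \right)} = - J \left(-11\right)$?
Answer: $-968896$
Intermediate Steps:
$B{\left(l,J \right)} = 11 J$
$p = 1844849$ ($p = 1856531 - 11 \cdot 1062 = 1856531 - 11682 = 1844849$)
$559 \cdot 1567 - p = 559 \cdot 1567 - 1844849 = 875953 - 1844849 = -968896$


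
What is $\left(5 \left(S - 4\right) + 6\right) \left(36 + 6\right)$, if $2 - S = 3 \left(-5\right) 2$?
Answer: $6132$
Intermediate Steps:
$S = 32$ ($S = 2 - 3 \left(-5\right) 2 = 2 - \left(-15\right) 2 = 2 - -30 = 2 + 30 = 32$)
$\left(5 \left(S - 4\right) + 6\right) \left(36 + 6\right) = \left(5 \left(32 - 4\right) + 6\right) \left(36 + 6\right) = \left(5 \left(32 - 4\right) + 6\right) 42 = \left(5 \cdot 28 + 6\right) 42 = \left(140 + 6\right) 42 = 146 \cdot 42 = 6132$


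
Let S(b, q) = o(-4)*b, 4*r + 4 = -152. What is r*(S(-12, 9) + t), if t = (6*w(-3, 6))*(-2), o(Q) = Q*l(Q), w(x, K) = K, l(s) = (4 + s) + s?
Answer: 10296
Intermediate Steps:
l(s) = 4 + 2*s
o(Q) = Q*(4 + 2*Q)
r = -39 (r = -1 + (¼)*(-152) = -1 - 38 = -39)
t = -72 (t = (6*6)*(-2) = 36*(-2) = -72)
S(b, q) = 16*b (S(b, q) = (2*(-4)*(2 - 4))*b = (2*(-4)*(-2))*b = 16*b)
r*(S(-12, 9) + t) = -39*(16*(-12) - 72) = -39*(-192 - 72) = -39*(-264) = 10296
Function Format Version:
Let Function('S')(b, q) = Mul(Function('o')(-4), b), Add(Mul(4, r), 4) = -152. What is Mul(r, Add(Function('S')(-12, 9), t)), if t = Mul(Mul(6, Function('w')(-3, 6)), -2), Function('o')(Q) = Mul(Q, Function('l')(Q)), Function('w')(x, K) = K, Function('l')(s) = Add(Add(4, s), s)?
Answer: 10296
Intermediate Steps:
Function('l')(s) = Add(4, Mul(2, s))
Function('o')(Q) = Mul(Q, Add(4, Mul(2, Q)))
r = -39 (r = Add(-1, Mul(Rational(1, 4), -152)) = Add(-1, -38) = -39)
t = -72 (t = Mul(Mul(6, 6), -2) = Mul(36, -2) = -72)
Function('S')(b, q) = Mul(16, b) (Function('S')(b, q) = Mul(Mul(2, -4, Add(2, -4)), b) = Mul(Mul(2, -4, -2), b) = Mul(16, b))
Mul(r, Add(Function('S')(-12, 9), t)) = Mul(-39, Add(Mul(16, -12), -72)) = Mul(-39, Add(-192, -72)) = Mul(-39, -264) = 10296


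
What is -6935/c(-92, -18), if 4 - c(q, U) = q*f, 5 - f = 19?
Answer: 6935/1284 ≈ 5.4011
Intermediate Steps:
f = -14 (f = 5 - 1*19 = 5 - 19 = -14)
c(q, U) = 4 + 14*q (c(q, U) = 4 - q*(-14) = 4 - (-14)*q = 4 + 14*q)
-6935/c(-92, -18) = -6935/(4 + 14*(-92)) = -6935/(4 - 1288) = -6935/(-1284) = -6935*(-1/1284) = 6935/1284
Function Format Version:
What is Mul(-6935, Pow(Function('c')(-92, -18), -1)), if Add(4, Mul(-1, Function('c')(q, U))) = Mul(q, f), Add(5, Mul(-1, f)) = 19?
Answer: Rational(6935, 1284) ≈ 5.4011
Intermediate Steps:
f = -14 (f = Add(5, Mul(-1, 19)) = Add(5, -19) = -14)
Function('c')(q, U) = Add(4, Mul(14, q)) (Function('c')(q, U) = Add(4, Mul(-1, Mul(q, -14))) = Add(4, Mul(-1, Mul(-14, q))) = Add(4, Mul(14, q)))
Mul(-6935, Pow(Function('c')(-92, -18), -1)) = Mul(-6935, Pow(Add(4, Mul(14, -92)), -1)) = Mul(-6935, Pow(Add(4, -1288), -1)) = Mul(-6935, Pow(-1284, -1)) = Mul(-6935, Rational(-1, 1284)) = Rational(6935, 1284)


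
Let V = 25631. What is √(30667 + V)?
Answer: √56298 ≈ 237.27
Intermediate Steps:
√(30667 + V) = √(30667 + 25631) = √56298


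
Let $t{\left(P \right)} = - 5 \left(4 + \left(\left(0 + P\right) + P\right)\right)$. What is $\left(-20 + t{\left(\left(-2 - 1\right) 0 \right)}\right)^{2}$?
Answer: $1600$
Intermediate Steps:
$t{\left(P \right)} = -20 - 10 P$ ($t{\left(P \right)} = - 5 \left(4 + \left(P + P\right)\right) = - 5 \left(4 + 2 P\right) = -20 - 10 P$)
$\left(-20 + t{\left(\left(-2 - 1\right) 0 \right)}\right)^{2} = \left(-20 - \left(20 + 10 \left(-2 - 1\right) 0\right)\right)^{2} = \left(-20 - \left(20 + 10 \left(\left(-3\right) 0\right)\right)\right)^{2} = \left(-20 - 20\right)^{2} = \left(-40\right)^{2} = 1600$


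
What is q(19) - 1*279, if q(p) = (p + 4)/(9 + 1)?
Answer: -2767/10 ≈ -276.70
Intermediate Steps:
q(p) = ⅖ + p/10 (q(p) = (4 + p)/10 = ⅖ + p/10)
q(19) - 1*279 = (⅖ + (⅒)*19) - 1*279 = (⅖ + 19/10) - 279 = 23/10 - 279 = -2767/10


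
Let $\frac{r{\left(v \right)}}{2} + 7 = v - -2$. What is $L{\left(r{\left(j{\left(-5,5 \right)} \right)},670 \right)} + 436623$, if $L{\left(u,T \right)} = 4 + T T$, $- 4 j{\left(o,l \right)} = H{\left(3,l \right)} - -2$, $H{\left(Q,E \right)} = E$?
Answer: $885527$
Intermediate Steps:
$j{\left(o,l \right)} = - \frac{1}{2} - \frac{l}{4}$ ($j{\left(o,l \right)} = - \frac{l - -2}{4} = - \frac{l + 2}{4} = - \frac{2 + l}{4} = - \frac{1}{2} - \frac{l}{4}$)
$r{\left(v \right)} = -10 + 2 v$ ($r{\left(v \right)} = -14 + 2 \left(v - -2\right) = -14 + 2 \left(v + 2\right) = -14 + 2 \left(2 + v\right) = -14 + \left(4 + 2 v\right) = -10 + 2 v$)
$L{\left(u,T \right)} = 4 + T^{2}$
$L{\left(r{\left(j{\left(-5,5 \right)} \right)},670 \right)} + 436623 = \left(4 + 670^{2}\right) + 436623 = \left(4 + 448900\right) + 436623 = 448904 + 436623 = 885527$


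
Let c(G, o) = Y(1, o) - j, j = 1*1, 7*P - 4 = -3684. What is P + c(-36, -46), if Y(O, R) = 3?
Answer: -3666/7 ≈ -523.71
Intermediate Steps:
P = -3680/7 (P = 4/7 + (⅐)*(-3684) = 4/7 - 3684/7 = -3680/7 ≈ -525.71)
j = 1
c(G, o) = 2 (c(G, o) = 3 - 1*1 = 3 - 1 = 2)
P + c(-36, -46) = -3680/7 + 2 = -3666/7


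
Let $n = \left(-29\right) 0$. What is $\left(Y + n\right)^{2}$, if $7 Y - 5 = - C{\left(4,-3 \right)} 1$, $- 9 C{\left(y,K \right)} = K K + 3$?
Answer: $\frac{361}{441} \approx 0.81859$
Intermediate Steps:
$C{\left(y,K \right)} = - \frac{1}{3} - \frac{K^{2}}{9}$ ($C{\left(y,K \right)} = - \frac{K K + 3}{9} = - \frac{K^{2} + 3}{9} = - \frac{3 + K^{2}}{9} = - \frac{1}{3} - \frac{K^{2}}{9}$)
$n = 0$
$Y = \frac{19}{21}$ ($Y = \frac{5}{7} + \frac{- (- \frac{1}{3} - \frac{\left(-3\right)^{2}}{9}) 1}{7} = \frac{5}{7} + \frac{- (- \frac{1}{3} - 1) 1}{7} = \frac{5}{7} + \frac{\left(-1\right) \left(- \frac{4}{3}\right) 1}{7} = \frac{5}{7} + \frac{\frac{4}{3} \cdot 1}{7} = \frac{5}{7} + \frac{1}{7} \cdot \frac{4}{3} = \frac{5}{7} + \frac{4}{21} = \frac{19}{21} \approx 0.90476$)
$\left(Y + n\right)^{2} = \left(\frac{19}{21} + 0\right)^{2} = \left(\frac{19}{21}\right)^{2} = \frac{361}{441}$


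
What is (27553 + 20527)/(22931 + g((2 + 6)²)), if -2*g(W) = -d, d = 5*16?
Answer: 48080/22971 ≈ 2.0931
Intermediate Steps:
d = 80
g(W) = 40 (g(W) = -(-1)*80/2 = -½*(-80) = 40)
(27553 + 20527)/(22931 + g((2 + 6)²)) = (27553 + 20527)/(22931 + 40) = 48080/22971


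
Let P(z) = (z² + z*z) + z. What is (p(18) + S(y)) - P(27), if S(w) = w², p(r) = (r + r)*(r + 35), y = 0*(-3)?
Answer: 423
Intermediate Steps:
P(z) = z + 2*z² (P(z) = (z² + z²) + z = 2*z² + z = z + 2*z²)
y = 0
p(r) = 2*r*(35 + r) (p(r) = (2*r)*(35 + r) = 2*r*(35 + r))
(p(18) + S(y)) - P(27) = (2*18*(35 + 18) + 0²) - 27*(1 + 2*27) = (2*18*53 + 0) - 27*(1 + 54) = (1908 + 0) - 27*55 = 1908 - 1*1485 = 1908 - 1485 = 423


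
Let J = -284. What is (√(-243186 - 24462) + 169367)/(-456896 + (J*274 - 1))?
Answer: -169367/534713 - 8*I*√4182/534713 ≈ -0.31674 - 0.00096752*I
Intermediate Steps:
(√(-243186 - 24462) + 169367)/(-456896 + (J*274 - 1)) = (√(-243186 - 24462) + 169367)/(-456896 + (-284*274 - 1)) = (√(-267648) + 169367)/(-456896 + (-77816 - 1)) = (8*I*√4182 + 169367)/(-456896 - 77817) = (169367 + 8*I*√4182)/(-534713) = (169367 + 8*I*√4182)*(-1/534713) = -169367/534713 - 8*I*√4182/534713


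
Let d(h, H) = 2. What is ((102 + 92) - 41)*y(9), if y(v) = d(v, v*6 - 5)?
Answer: 306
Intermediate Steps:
y(v) = 2
((102 + 92) - 41)*y(9) = ((102 + 92) - 41)*2 = (194 - 41)*2 = 153*2 = 306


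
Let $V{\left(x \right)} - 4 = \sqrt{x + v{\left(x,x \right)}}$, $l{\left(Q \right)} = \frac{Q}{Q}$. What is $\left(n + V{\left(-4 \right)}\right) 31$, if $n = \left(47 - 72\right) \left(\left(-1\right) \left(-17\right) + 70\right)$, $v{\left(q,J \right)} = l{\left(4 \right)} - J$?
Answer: $-67270$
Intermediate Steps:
$l{\left(Q \right)} = 1$
$v{\left(q,J \right)} = 1 - J$
$V{\left(x \right)} = 5$ ($V{\left(x \right)} = 4 + \sqrt{x - \left(-1 + x\right)} = 4 + \sqrt{1} = 4 + 1 = 5$)
$n = -2175$ ($n = - 25 \left(17 + 70\right) = \left(-25\right) 87 = -2175$)
$\left(n + V{\left(-4 \right)}\right) 31 = \left(-2175 + 5\right) 31 = \left(-2170\right) 31 = -67270$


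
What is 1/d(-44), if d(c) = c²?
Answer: 1/1936 ≈ 0.00051653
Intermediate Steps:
1/d(-44) = 1/((-44)²) = 1/1936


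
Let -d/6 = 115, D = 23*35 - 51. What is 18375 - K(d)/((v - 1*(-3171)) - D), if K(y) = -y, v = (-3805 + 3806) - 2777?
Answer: 6597315/359 ≈ 18377.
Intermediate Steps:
v = -2776 (v = 1 - 2777 = -2776)
D = 754 (D = 805 - 51 = 754)
d = -690 (d = -6*115 = -690)
18375 - K(d)/((v - 1*(-3171)) - D) = 18375 - (-1*(-690))/((-2776 - 1*(-3171)) - 1*754) = 18375 - 690/((-2776 + 3171) - 754) = 18375 - 690/(395 - 754) = 18375 - 690/(-359) = 18375 - 690*(-1)/359 = 18375 - 1*(-690/359) = 18375 + 690/359 = 6597315/359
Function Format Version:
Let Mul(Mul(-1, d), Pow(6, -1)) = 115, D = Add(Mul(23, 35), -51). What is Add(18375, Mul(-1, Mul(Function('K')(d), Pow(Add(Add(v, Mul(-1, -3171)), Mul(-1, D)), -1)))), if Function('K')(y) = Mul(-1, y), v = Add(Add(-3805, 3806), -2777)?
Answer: Rational(6597315, 359) ≈ 18377.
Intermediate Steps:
v = -2776 (v = Add(1, -2777) = -2776)
D = 754 (D = Add(805, -51) = 754)
d = -690 (d = Mul(-6, 115) = -690)
Add(18375, Mul(-1, Mul(Function('K')(d), Pow(Add(Add(v, Mul(-1, -3171)), Mul(-1, D)), -1)))) = Add(18375, Mul(-1, Mul(Mul(-1, -690), Pow(Add(Add(-2776, Mul(-1, -3171)), Mul(-1, 754)), -1)))) = Add(18375, Mul(-1, Mul(690, Pow(Add(Add(-2776, 3171), -754), -1)))) = Add(18375, Mul(-1, Mul(690, Pow(Add(395, -754), -1)))) = Add(18375, Mul(-1, Mul(690, Pow(-359, -1)))) = Add(18375, Mul(-1, Mul(690, Rational(-1, 359)))) = Add(18375, Mul(-1, Rational(-690, 359))) = Add(18375, Rational(690, 359)) = Rational(6597315, 359)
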